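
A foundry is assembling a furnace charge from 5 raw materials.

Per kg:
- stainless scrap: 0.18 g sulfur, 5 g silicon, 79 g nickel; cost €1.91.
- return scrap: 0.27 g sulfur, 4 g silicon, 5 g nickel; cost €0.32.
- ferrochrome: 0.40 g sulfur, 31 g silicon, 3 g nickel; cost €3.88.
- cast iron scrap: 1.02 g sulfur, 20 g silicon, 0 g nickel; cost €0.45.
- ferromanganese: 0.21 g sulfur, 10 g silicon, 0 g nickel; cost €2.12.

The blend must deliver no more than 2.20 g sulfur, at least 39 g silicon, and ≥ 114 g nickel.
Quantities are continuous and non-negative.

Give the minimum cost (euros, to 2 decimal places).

€3.47

Treat it as an LP. Let x1 = kg of stainless scrap, x2 = kg of return scrap, x3 = kg of ferrochrome, x4 = kg of cast iron scrap, x5 = kg of ferromanganese.
min 1.91x1 + 0.32x2 + 3.88x3 + 0.45x4 + 2.12x5 s.t.:
  0.18x1 + 0.27x2 + 0.4x3 + 1.02x4 + 0.21x5 ≤ 2.2   (sulfur)
  5x1 + 4x2 + 31x3 + 20x4 + 10x5 ≥ 39   (silicon)
  79x1 + 5x2 + 3x3 ≥ 114   (nickel)
  x1, x2, x3, x4, x5 ≥ 0.
At the optimum only stainless scrap, cast iron scrap are positive (return scrap, ferrochrome, ferromanganese = 0). The silicon and nickel requirements are met with equality.
So stainless scrap = 1.443 kg, cast iron scrap = 1.589 kg.
Total cost: 1.91·1.443 + 0.45·1.589 = 3.4712.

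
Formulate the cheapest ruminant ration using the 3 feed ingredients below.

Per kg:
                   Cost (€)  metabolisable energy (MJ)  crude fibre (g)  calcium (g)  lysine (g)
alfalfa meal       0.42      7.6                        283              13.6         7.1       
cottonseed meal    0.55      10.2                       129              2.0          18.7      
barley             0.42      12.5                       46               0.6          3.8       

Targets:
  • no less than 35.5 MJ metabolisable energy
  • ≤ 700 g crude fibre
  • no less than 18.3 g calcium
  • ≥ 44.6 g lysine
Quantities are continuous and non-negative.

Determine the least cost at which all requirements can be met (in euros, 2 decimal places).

Set it up as a linear program. Let x1 = kg of alfalfa meal, x2 = kg of cottonseed meal, x3 = kg of barley.
Minimize 0.42x1 + 0.55x2 + 0.42x3 with:
  7.6x1 + 10.2x2 + 12.5x3 ≥ 35.5   (metabolisable energy)
  283x1 + 129x2 + 46x3 ≤ 700   (crude fibre)
  13.6x1 + 2x2 + 0.6x3 ≥ 18.3   (calcium)
  7.1x1 + 18.7x2 + 3.8x3 ≥ 44.6   (lysine)
  x1, x2, x3 ≥ 0.
The optimal mix uses every input. There the metabolisable energy, calcium, lysine constraints are tight.
That vertex is x1 = 1.043, x2 = 1.847, x3 = 0.6986.
Objective = 0.42·1.043 + 0.55·1.847 + 0.42·0.6986 = 1.7473.

€1.75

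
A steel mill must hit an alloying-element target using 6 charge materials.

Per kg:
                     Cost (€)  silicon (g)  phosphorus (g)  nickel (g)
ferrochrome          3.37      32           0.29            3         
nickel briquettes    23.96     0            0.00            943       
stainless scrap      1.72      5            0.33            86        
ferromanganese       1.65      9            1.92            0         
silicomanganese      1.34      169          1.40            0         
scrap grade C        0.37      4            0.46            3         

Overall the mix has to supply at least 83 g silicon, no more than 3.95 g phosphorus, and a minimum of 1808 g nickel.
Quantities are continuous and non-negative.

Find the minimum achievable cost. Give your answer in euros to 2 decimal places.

Let x1 = kg of ferrochrome, x2 = kg of nickel briquettes, x3 = kg of stainless scrap, x4 = kg of ferromanganese, x5 = kg of silicomanganese, x6 = kg of scrap grade C.
Minimize 3.37x1 + 23.96x2 + 1.72x3 + 1.65x4 + 1.34x5 + 0.37x6 subject to:
  32x1 + 5x3 + 9x4 + 169x5 + 4x6 ≥ 83   (silicon)
  0.29x1 + 0.33x3 + 1.92x4 + 1.4x5 + 0.46x6 ≤ 3.95   (phosphorus)
  3x1 + 943x2 + 86x3 + 3x6 ≥ 1808   (nickel)
  x1, x2, x3, x4, x5, x6 ≥ 0.
The minimum-cost mix takes nothing from ferrochrome, ferromanganese, scrap grade C — only nickel briquettes, stainless scrap, silicomanganese. There the silicon, phosphorus, nickel constraints are tight.
Solving gives x2 = 0.88628, x3 = 11.305, x5 = 0.15665.
Total cost: 23.96·0.88628 + 1.72·11.305 + 1.34·0.15665 = 40.8898.

€40.89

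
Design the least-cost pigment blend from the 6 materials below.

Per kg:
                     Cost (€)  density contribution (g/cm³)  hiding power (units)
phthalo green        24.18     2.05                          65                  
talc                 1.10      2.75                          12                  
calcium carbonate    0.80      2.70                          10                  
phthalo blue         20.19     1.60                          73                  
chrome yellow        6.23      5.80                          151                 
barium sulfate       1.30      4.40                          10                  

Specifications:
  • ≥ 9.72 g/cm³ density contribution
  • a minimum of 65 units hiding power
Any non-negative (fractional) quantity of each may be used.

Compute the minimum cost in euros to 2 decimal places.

Treat it as an LP. Let x1 = kg of phthalo green, x2 = kg of talc, x3 = kg of calcium carbonate, x4 = kg of phthalo blue, x5 = kg of chrome yellow, x6 = kg of barium sulfate.
Minimize 24.18x1 + 1.1x2 + 0.8x3 + 20.19x4 + 6.23x5 + 1.3x6 with:
  2.05x1 + 2.75x2 + 2.7x3 + 1.6x4 + 5.8x5 + 4.4x6 ≥ 9.72   (density contribution)
  65x1 + 12x2 + 10x3 + 73x4 + 151x5 + 10x6 ≥ 65   (hiding power)
  x1, x2, x3, x4, x5, x6 ≥ 0.
At the optimum only calcium carbonate, chrome yellow are positive (phthalo green, talc, phthalo blue, barium sulfate = 0). Binding constraints: density contribution and hiding power.
So calcium carbonate = 3.119 kg, chrome yellow = 0.2239 kg.
Total cost: 0.8·3.119 + 6.23·0.2239 = 3.8901.

€3.89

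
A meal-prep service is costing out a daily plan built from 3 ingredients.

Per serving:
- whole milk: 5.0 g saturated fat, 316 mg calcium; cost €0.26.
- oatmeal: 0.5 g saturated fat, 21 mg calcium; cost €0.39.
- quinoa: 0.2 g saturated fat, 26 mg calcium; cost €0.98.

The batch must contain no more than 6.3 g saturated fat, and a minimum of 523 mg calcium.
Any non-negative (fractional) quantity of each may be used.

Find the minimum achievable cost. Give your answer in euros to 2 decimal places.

€9.39

This is a linear program. Let x1 = servings of whole milk, x2 = servings of oatmeal, x3 = servings of quinoa.
Minimize 0.26x1 + 0.39x2 + 0.98x3 s.t.:
  5x1 + 0.5x2 + 0.2x3 ≤ 6.3   (saturated fat)
  316x1 + 21x2 + 26x3 ≥ 523   (calcium)
  x1, x2, x3 ≥ 0.
The optimal basis is {whole milk, quinoa}; oatmeal drops out. Binding constraints: saturated fat and calcium.
Solving gives x1 = 0.8862, x3 = 9.344.
Hence cost = 0.26·0.8862 + 0.98·9.344 = €9.3875.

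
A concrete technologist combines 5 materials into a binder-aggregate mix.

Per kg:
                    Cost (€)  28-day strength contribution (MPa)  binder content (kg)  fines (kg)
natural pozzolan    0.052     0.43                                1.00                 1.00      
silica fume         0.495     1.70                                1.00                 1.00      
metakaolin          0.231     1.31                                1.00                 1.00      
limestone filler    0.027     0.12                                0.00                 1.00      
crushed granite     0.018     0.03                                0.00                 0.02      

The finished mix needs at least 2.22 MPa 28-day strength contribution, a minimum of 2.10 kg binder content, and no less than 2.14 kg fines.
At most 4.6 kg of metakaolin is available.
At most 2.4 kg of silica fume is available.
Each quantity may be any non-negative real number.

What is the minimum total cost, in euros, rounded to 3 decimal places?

Treat it as an LP. Let x1 = kg of natural pozzolan, x2 = kg of silica fume, x3 = kg of metakaolin, x4 = kg of limestone filler, x5 = kg of crushed granite.
Minimize 0.052x1 + 0.495x2 + 0.231x3 + 0.027x4 + 0.018x5 subject to:
  0.43x1 + 1.7x2 + 1.31x3 + 0.12x4 + 0.03x5 ≥ 2.22   (28-day strength contribution)
  1x1 + 1x2 + 1x3 ≥ 2.1   (binder content)
  1x1 + 1x2 + 1x3 + 1x4 + 0.02x5 ≥ 2.14   (fines)
  x3 ≤ 4.6
  x2 ≤ 2.4
  x1, x2, x3, x4, x5 ≥ 0.
The cheapest feasible vertex uses only natural pozzolan; silica fume, metakaolin, limestone filler, crushed granite are not used. The 28-day strength contribution requirement is met with equality.
So natural pozzolan = 5.163 kg.
Objective = 0.052·5.163 = 0.26848.

€0.268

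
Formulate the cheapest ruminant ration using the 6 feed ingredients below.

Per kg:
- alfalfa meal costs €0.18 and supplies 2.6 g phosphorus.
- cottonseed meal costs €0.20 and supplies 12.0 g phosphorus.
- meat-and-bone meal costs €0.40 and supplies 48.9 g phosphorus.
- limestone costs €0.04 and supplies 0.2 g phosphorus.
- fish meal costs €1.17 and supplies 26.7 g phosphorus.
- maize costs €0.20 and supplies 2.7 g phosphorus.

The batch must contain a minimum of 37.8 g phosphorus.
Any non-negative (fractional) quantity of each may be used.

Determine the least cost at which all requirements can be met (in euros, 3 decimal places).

€0.309

Let x1 = kg of alfalfa meal, x2 = kg of cottonseed meal, x3 = kg of meat-and-bone meal, x4 = kg of limestone, x5 = kg of fish meal, x6 = kg of maize.
min 0.18x1 + 0.2x2 + 0.4x3 + 0.04x4 + 1.17x5 + 0.2x6 with:
  2.6x1 + 12x2 + 48.9x3 + 0.2x4 + 26.7x5 + 2.7x6 ≥ 37.8   (phosphorus)
  x1, x2, x3, x4, x5, x6 ≥ 0.
The minimum-cost mix takes nothing from alfalfa meal, cottonseed meal, limestone, fish meal, maize — only meat-and-bone meal. The phosphorus requirement is met with equality.
Solving gives x3 = 0.773.
Objective = 0.4·0.773 = 0.30920.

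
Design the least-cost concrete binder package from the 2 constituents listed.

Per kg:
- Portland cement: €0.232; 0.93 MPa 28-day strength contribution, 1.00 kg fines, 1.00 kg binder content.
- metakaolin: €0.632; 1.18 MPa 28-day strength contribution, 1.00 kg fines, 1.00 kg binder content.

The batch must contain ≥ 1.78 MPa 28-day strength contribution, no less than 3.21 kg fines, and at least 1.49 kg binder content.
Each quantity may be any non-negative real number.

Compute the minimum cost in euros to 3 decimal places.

Let x1 = kg of Portland cement, x2 = kg of metakaolin.
Minimize 0.232x1 + 0.632x2 with:
  0.93x1 + 1.18x2 ≥ 1.78   (28-day strength contribution)
  1x1 + 1x2 ≥ 3.21   (fines)
  1x1 + 1x2 ≥ 1.49   (binder content)
  x1, x2 ≥ 0.
At the optimum only Portland cement is positive (metakaolin = 0). The fines requirement is met with equality.
Solving gives x1 = 3.21.
Cost = 0.232·3.21 = 0.74472.

€0.745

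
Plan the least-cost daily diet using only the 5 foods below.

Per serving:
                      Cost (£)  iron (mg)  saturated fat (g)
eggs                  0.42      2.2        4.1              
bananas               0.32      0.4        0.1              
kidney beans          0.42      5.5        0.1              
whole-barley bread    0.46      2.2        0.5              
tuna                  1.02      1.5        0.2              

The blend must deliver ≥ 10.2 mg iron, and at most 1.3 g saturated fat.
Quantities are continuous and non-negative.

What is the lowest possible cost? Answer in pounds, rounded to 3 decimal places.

Let x1 = servings of eggs, x2 = servings of bananas, x3 = servings of kidney beans, x4 = servings of whole-barley bread, x5 = servings of tuna.
Minimise 0.42x1 + 0.32x2 + 0.42x3 + 0.46x4 + 1.02x5 subject to:
  2.2x1 + 0.4x2 + 5.5x3 + 2.2x4 + 1.5x5 ≥ 10.2   (iron)
  4.1x1 + 0.1x2 + 0.1x3 + 0.5x4 + 0.2x5 ≤ 1.3   (saturated fat)
  x1, x2, x3, x4, x5 ≥ 0.
The optimal basis is {kidney beans}; eggs, bananas, whole-barley bread, tuna drop out. There the iron constraint is tight.
So kidney beans = 1.855 servings.
Objective = 0.42·1.855 = 0.77910.

£0.779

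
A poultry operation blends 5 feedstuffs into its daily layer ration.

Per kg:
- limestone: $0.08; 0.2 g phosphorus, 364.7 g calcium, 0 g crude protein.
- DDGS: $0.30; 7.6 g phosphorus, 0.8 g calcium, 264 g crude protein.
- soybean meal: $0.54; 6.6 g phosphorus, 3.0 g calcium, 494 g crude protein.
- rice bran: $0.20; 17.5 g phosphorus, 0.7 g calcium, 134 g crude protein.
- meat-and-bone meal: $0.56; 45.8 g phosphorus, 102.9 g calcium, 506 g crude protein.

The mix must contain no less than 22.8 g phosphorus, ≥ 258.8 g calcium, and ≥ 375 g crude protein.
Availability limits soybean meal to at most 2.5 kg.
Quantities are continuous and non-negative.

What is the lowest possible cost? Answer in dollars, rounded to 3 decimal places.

$0.455

Treat it as an LP. Let x1 = kg of limestone, x2 = kg of DDGS, x3 = kg of soybean meal, x4 = kg of rice bran, x5 = kg of meat-and-bone meal.
Minimize 0.08x1 + 0.3x2 + 0.54x3 + 0.2x4 + 0.56x5 with:
  0.2x1 + 7.6x2 + 6.6x3 + 17.5x4 + 45.8x5 ≥ 22.8   (phosphorus)
  364.7x1 + 0.8x2 + 3x3 + 0.7x4 + 102.9x5 ≥ 258.8   (calcium)
  264x2 + 494x3 + 134x4 + 506x5 ≥ 375   (crude protein)
  x3 ≤ 2.5
  x1, x2, x3, x4, x5 ≥ 0.
At the optimum only limestone, meat-and-bone meal are positive (DDGS, soybean meal, rice bran = 0). The calcium and crude protein requirements are met with equality.
That vertex is x1 = 0.5005, x5 = 0.7411.
Cost = 0.08·0.5005 + 0.56·0.7411 = 0.45506.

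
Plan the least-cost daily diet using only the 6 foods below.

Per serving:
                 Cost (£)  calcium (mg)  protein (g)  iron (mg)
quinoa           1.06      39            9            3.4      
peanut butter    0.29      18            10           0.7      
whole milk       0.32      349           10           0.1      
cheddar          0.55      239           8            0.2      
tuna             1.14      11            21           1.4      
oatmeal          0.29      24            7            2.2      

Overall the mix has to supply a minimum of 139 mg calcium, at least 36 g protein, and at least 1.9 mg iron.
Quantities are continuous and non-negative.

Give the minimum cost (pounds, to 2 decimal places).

£1.05

Set it up as a linear program. Let x1 = servings of quinoa, x2 = servings of peanut butter, x3 = servings of whole milk, x4 = servings of cheddar, x5 = servings of tuna, x6 = servings of oatmeal.
min 1.06x1 + 0.29x2 + 0.32x3 + 0.55x4 + 1.14x5 + 0.29x6 subject to:
  39x1 + 18x2 + 349x3 + 239x4 + 11x5 + 24x6 ≥ 139   (calcium)
  9x1 + 10x2 + 10x3 + 8x4 + 21x5 + 7x6 ≥ 36   (protein)
  3.4x1 + 0.7x2 + 0.1x3 + 0.2x4 + 1.4x5 + 2.2x6 ≥ 1.9   (iron)
  x1, x2, x3, x4, x5, x6 ≥ 0.
At the optimum only peanut butter, whole milk are positive (quinoa, cheddar, tuna, oatmeal = 0). There the calcium and protein constraints are tight.
Optimal quantities: peanut butter = 3.376 servings, whole milk = 0.2242 servings.
Cost = 0.29·3.376 + 0.32·0.2242 = 1.0508.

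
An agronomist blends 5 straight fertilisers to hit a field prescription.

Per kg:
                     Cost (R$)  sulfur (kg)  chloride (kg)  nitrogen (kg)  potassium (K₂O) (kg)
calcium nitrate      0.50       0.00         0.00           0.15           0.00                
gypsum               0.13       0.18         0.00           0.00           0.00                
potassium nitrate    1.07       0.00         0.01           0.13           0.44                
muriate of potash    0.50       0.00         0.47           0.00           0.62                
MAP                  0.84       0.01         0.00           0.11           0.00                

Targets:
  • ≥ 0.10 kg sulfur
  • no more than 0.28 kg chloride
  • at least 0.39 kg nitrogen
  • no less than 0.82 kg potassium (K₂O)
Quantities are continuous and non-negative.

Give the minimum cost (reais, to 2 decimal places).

Let x1 = kg of calcium nitrate, x2 = kg of gypsum, x3 = kg of potassium nitrate, x4 = kg of muriate of potash, x5 = kg of MAP.
min 0.5x1 + 0.13x2 + 1.07x3 + 0.5x4 + 0.84x5 with:
  0.18x2 + 0.01x5 ≥ 0.1   (sulfur)
  0.01x3 + 0.47x4 ≤ 0.28   (chloride)
  0.15x1 + 0.13x3 + 0.11x5 ≥ 0.39   (nitrogen)
  0.44x3 + 0.62x4 ≥ 0.82   (potassium (K₂O))
  x1, x2, x3, x4, x5 ≥ 0.
The optimal basis is {calcium nitrate, gypsum, potassium nitrate, muriate of potash}; MAP drops out. The sulfur, chloride, nitrogen, potassium (K₂O) requirements are met with equality.
Optimal quantities: calcium nitrate = 1.685 kg, gypsum = 0.5556 kg, potassium nitrate = 1.056 kg, muriate of potash = 0.5733 kg.
Objective = 0.5·1.685 + 0.13·0.5556 + 1.07·1.056 + 0.5·0.5733 = 2.3313.

R$2.33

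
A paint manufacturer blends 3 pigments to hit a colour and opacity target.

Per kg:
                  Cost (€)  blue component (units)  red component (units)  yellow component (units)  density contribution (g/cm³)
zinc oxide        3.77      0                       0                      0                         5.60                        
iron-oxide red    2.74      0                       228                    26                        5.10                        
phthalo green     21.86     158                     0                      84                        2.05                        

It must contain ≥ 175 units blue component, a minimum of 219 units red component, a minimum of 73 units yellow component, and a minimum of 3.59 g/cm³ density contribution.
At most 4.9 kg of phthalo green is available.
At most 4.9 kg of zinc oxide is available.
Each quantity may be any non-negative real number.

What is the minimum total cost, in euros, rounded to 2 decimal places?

€26.84

Let x1 = kg of zinc oxide, x2 = kg of iron-oxide red, x3 = kg of phthalo green.
Minimize 3.77x1 + 2.74x2 + 21.86x3 subject to:
  158x3 ≥ 175   (blue component)
  228x2 ≥ 219   (red component)
  26x2 + 84x3 ≥ 73   (yellow component)
  5.6x1 + 5.1x2 + 2.05x3 ≥ 3.59   (density contribution)
  x3 ≤ 4.9
  x1 ≤ 4.9
  x1, x2, x3 ≥ 0.
The optimal basis is {iron-oxide red, phthalo green}; zinc oxide drops out. Binding constraints: blue component and red component.
Solving gives x2 = 0.96053, x3 = 1.1076.
Cost = 2.74·0.96053 + 21.86·1.1076 = 26.8440.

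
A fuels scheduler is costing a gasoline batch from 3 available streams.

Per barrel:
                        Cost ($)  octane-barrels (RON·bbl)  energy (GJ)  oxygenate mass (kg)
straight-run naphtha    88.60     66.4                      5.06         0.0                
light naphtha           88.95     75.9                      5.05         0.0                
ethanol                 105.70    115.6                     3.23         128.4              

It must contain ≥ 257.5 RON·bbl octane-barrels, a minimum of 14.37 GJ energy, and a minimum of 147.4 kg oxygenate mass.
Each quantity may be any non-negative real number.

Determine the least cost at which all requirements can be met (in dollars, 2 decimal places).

$308.03

Let x1 = barrels of straight-run naphtha, x2 = barrels of light naphtha, x3 = barrels of ethanol.
min 88.6x1 + 88.95x2 + 105.7x3 s.t.:
  66.4x1 + 75.9x2 + 115.6x3 ≥ 257.5   (octane-barrels)
  5.06x1 + 5.05x2 + 3.23x3 ≥ 14.37   (energy)
  128.4x3 ≥ 147.4   (oxygenate mass)
  x1, x2, x3 ≥ 0.
The cheapest feasible vertex uses only straight-run naphtha, ethanol; light naphtha is not used. Binding constraints: energy and oxygenate mass.
So straight-run naphtha = 2.1071 barrels, ethanol = 1.148 barrels.
Cost = 88.6·2.1071 + 105.7·1.148 = 308.0327.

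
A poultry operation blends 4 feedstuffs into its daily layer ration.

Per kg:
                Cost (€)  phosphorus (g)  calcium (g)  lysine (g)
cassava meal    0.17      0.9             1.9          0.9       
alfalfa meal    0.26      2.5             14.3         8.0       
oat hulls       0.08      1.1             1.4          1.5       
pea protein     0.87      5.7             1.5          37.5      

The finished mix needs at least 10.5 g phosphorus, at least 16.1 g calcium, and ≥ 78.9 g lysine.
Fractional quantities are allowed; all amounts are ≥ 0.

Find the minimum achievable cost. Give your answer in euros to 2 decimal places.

Set it up as a linear program. Let x1 = kg of cassava meal, x2 = kg of alfalfa meal, x3 = kg of oat hulls, x4 = kg of pea protein.
Minimize 0.17x1 + 0.26x2 + 0.08x3 + 0.87x4 with:
  0.9x1 + 2.5x2 + 1.1x3 + 5.7x4 ≥ 10.5   (phosphorus)
  1.9x1 + 14.3x2 + 1.4x3 + 1.5x4 ≥ 16.1   (calcium)
  0.9x1 + 8x2 + 1.5x3 + 37.5x4 ≥ 78.9   (lysine)
  x1, x2, x3, x4 ≥ 0.
The optimal basis is {alfalfa meal, pea protein}; cassava meal, oat hulls drop out. Binding constraints: calcium and lysine.
Optimal quantities: alfalfa meal = 0.9259 kg, pea protein = 1.906 kg.
Hence cost = 0.26·0.9259 + 0.87·1.906 = €1.8990.

€1.90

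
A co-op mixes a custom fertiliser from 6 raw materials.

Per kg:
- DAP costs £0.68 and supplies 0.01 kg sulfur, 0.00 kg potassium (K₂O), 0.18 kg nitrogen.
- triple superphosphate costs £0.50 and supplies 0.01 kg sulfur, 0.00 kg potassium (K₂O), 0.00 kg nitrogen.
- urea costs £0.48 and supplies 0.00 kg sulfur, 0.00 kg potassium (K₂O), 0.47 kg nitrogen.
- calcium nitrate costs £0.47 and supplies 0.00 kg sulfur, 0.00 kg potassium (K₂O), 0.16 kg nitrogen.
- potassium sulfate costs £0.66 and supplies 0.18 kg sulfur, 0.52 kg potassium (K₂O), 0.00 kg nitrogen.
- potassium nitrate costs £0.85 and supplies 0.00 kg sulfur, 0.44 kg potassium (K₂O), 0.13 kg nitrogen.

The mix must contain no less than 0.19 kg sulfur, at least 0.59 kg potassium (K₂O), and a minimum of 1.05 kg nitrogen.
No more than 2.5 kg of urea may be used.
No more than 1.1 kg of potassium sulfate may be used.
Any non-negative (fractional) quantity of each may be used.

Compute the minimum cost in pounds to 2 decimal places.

This is a linear program. Let x1 = kg of DAP, x2 = kg of triple superphosphate, x3 = kg of urea, x4 = kg of calcium nitrate, x5 = kg of potassium sulfate, x6 = kg of potassium nitrate.
Minimise 0.68x1 + 0.5x2 + 0.48x3 + 0.47x4 + 0.66x5 + 0.85x6 with:
  0.01x1 + 0.01x2 + 0.18x5 ≥ 0.19   (sulfur)
  0.52x5 + 0.44x6 ≥ 0.59   (potassium (K₂O))
  0.18x1 + 0.47x3 + 0.16x4 + 0.13x6 ≥ 1.05   (nitrogen)
  x3 ≤ 2.5
  x5 ≤ 1.1
  x1, x2, x3, x4, x5, x6 ≥ 0.
At the optimum only urea, potassium sulfate, potassium nitrate are positive (DAP, triple superphosphate, calcium nitrate = 0). There the potassium (K₂O), nitrogen, the potassium sulfate cap constraints are tight.
Optimal quantities: urea = 2.223 kg, potassium sulfate = 1.1 kg, potassium nitrate = 0.04091 kg.
Hence cost = 0.48·2.223 + 0.66·1.1 + 0.85·0.04091 = £1.8278.

£1.83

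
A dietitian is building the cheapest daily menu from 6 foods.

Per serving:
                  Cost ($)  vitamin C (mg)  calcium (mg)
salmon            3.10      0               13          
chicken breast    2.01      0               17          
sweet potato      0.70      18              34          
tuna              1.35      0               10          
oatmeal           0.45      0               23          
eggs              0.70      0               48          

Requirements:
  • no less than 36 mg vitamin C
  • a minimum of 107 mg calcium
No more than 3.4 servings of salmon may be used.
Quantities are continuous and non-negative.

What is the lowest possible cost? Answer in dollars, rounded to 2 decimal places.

$1.97

Let x1 = servings of salmon, x2 = servings of chicken breast, x3 = servings of sweet potato, x4 = servings of tuna, x5 = servings of oatmeal, x6 = servings of eggs.
Minimise 3.1x1 + 2.01x2 + 0.7x3 + 1.35x4 + 0.45x5 + 0.7x6 with:
  18x3 ≥ 36   (vitamin C)
  13x1 + 17x2 + 34x3 + 10x4 + 23x5 + 48x6 ≥ 107   (calcium)
  x1 ≤ 3.4
  x1, x2, x3, x4, x5, x6 ≥ 0.
The optimal basis is {sweet potato, eggs}; salmon, chicken breast, tuna, oatmeal drop out. There the vitamin C and calcium constraints are tight.
That vertex is x3 = 2, x6 = 0.8125.
Cost = 0.7·2 + 0.7·0.8125 = 1.9688.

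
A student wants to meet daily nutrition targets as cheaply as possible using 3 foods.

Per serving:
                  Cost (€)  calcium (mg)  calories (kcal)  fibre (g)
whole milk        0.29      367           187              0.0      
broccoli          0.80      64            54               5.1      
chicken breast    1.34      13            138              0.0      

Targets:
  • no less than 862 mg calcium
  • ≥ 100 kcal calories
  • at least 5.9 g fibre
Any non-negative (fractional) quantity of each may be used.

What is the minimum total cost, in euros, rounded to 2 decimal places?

Let x1 = servings of whole milk, x2 = servings of broccoli, x3 = servings of chicken breast.
min 0.29x1 + 0.8x2 + 1.34x3 subject to:
  367x1 + 64x2 + 13x3 ≥ 862   (calcium)
  187x1 + 54x2 + 138x3 ≥ 100   (calories)
  5.1x2 ≥ 5.9   (fibre)
  x1, x2, x3 ≥ 0.
The cheapest feasible vertex uses only whole milk, broccoli; chicken breast is not used. The calcium and fibre requirements are met with equality.
Solving gives x1 = 2.147, x2 = 1.157.
Cost = 0.29·2.147 + 0.8·1.157 = 1.5482.

€1.55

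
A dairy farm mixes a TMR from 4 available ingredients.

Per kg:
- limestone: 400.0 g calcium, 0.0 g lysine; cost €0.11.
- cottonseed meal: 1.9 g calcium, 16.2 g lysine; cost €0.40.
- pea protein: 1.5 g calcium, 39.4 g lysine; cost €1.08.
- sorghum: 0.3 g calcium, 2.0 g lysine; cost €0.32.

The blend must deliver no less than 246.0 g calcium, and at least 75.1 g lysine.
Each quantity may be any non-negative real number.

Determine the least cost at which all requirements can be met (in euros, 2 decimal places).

Let x1 = kg of limestone, x2 = kg of cottonseed meal, x3 = kg of pea protein, x4 = kg of sorghum.
Minimize 0.11x1 + 0.4x2 + 1.08x3 + 0.32x4 s.t.:
  400x1 + 1.9x2 + 1.5x3 + 0.3x4 ≥ 246   (calcium)
  16.2x2 + 39.4x3 + 2x4 ≥ 75.1   (lysine)
  x1, x2, x3, x4 ≥ 0.
The minimum-cost mix takes nothing from pea protein, sorghum — only limestone, cottonseed meal. There the calcium and lysine constraints are tight.
Optimal quantities: limestone = 0.593 kg, cottonseed meal = 4.636 kg.
Hence cost = 0.11·0.593 + 0.4·4.636 = €1.9196.

€1.92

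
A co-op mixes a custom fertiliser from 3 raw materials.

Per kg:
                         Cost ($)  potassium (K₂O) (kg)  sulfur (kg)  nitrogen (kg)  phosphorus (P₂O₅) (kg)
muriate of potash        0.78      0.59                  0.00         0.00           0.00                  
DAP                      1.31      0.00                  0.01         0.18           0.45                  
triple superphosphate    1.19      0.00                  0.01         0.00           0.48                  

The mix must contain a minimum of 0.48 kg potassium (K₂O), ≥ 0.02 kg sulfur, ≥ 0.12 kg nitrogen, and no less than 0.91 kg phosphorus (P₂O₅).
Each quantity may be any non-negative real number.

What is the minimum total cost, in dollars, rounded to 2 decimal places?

$3.09

This is a linear program. Let x1 = kg of muriate of potash, x2 = kg of DAP, x3 = kg of triple superphosphate.
Minimise 0.78x1 + 1.31x2 + 1.19x3 subject to:
  0.59x1 ≥ 0.48   (potassium (K₂O))
  0.01x2 + 0.01x3 ≥ 0.02   (sulfur)
  0.18x2 ≥ 0.12   (nitrogen)
  0.45x2 + 0.48x3 ≥ 0.91   (phosphorus (P₂O₅))
  x1, x2, x3 ≥ 0.
All 3 inputs are positive at the optimum. The potassium (K₂O), sulfur, nitrogen requirements are met with equality.
So muriate of potash = 0.8136 kg, DAP = 0.6667 kg, triple superphosphate = 1.333 kg.
Hence cost = 0.78·0.8136 + 1.31·0.6667 + 1.19·1.333 = $3.0943.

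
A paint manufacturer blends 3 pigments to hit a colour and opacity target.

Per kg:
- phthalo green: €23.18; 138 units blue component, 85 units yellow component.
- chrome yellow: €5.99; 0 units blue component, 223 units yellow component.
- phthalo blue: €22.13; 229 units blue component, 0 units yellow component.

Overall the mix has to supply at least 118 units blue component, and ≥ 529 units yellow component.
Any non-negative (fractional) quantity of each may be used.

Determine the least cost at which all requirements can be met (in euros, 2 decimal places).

Let x1 = kg of phthalo green, x2 = kg of chrome yellow, x3 = kg of phthalo blue.
min 23.18x1 + 5.99x2 + 22.13x3 with:
  138x1 + 229x3 ≥ 118   (blue component)
  85x1 + 223x2 ≥ 529   (yellow component)
  x1, x2, x3 ≥ 0.
At the optimum only chrome yellow, phthalo blue are positive (phthalo green = 0). The blue component and yellow component requirements are met with equality.
That vertex is x2 = 2.372, x3 = 0.5153.
Hence cost = 5.99·2.372 + 22.13·0.5153 = €25.6119.

€25.61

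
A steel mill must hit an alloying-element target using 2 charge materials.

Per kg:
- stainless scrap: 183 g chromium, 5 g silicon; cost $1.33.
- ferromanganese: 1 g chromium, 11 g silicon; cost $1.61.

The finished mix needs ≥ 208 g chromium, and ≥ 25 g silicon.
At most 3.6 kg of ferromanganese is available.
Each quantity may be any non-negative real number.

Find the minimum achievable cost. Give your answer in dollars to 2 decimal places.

Treat it as an LP. Let x1 = kg of stainless scrap, x2 = kg of ferromanganese.
Minimise 1.33x1 + 1.61x2 with:
  183x1 + 1x2 ≥ 208   (chromium)
  5x1 + 11x2 ≥ 25   (silicon)
  x2 ≤ 3.6
  x1, x2 ≥ 0.
Both inputs are positive at the optimum. There the chromium and silicon constraints are tight.
So stainless scrap = 1.127 kg, ferromanganese = 1.76 kg.
Total cost: 1.33·1.127 + 1.61·1.76 = 4.3325.

$4.33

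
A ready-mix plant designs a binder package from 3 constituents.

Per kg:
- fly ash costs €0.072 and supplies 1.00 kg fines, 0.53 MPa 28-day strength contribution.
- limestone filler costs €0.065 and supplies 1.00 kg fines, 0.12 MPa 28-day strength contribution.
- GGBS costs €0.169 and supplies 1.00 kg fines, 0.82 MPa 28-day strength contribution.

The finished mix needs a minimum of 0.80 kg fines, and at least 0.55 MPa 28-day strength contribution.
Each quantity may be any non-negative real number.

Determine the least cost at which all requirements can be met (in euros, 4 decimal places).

Let x1 = kg of fly ash, x2 = kg of limestone filler, x3 = kg of GGBS.
Minimize 0.072x1 + 0.065x2 + 0.169x3 subject to:
  1x1 + 1x2 + 1x3 ≥ 0.8   (fines)
  0.53x1 + 0.12x2 + 0.82x3 ≥ 0.55   (28-day strength contribution)
  x1, x2, x3 ≥ 0.
At the optimum only fly ash is positive (limestone filler, GGBS = 0). The 28-day strength contribution requirement is met with equality.
So fly ash = 1.038 kg.
Cost = 0.072·1.038 = 0.074736.

€0.0747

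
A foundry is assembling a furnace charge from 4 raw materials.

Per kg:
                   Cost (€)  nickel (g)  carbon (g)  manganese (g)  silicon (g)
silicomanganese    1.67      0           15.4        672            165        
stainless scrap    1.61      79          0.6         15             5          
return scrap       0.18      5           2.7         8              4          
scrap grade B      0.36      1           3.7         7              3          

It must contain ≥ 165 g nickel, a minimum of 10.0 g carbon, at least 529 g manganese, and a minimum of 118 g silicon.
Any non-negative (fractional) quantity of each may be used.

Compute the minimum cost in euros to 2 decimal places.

€4.60

Let x1 = kg of silicomanganese, x2 = kg of stainless scrap, x3 = kg of return scrap, x4 = kg of scrap grade B.
Minimize 1.67x1 + 1.61x2 + 0.18x3 + 0.36x4 s.t.:
  79x2 + 5x3 + 1x4 ≥ 165   (nickel)
  15.4x1 + 0.6x2 + 2.7x3 + 3.7x4 ≥ 10   (carbon)
  672x1 + 15x2 + 8x3 + 7x4 ≥ 529   (manganese)
  165x1 + 5x2 + 4x3 + 3x4 ≥ 118   (silicon)
  x1, x2, x3, x4 ≥ 0.
The cheapest feasible vertex uses only silicomanganese, stainless scrap; return scrap, scrap grade B are not used. There the nickel and manganese constraints are tight.
So silicomanganese = 0.7406 kg, stainless scrap = 2.089 kg.
Total cost: 1.67·0.7406 + 1.61·2.089 = 4.6001.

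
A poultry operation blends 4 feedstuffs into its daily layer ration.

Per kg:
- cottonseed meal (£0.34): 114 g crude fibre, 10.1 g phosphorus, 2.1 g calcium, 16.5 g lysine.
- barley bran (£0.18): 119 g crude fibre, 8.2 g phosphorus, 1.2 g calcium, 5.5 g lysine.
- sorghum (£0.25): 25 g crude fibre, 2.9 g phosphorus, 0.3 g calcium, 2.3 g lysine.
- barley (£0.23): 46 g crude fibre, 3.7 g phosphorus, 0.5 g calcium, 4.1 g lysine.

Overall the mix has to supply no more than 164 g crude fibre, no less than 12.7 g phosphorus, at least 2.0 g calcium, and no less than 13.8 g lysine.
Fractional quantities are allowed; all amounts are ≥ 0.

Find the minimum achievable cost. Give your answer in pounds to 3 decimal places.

£0.353

Treat it as an LP. Let x1 = kg of cottonseed meal, x2 = kg of barley bran, x3 = kg of sorghum, x4 = kg of barley.
Minimise 0.34x1 + 0.18x2 + 0.25x3 + 0.23x4 s.t.:
  114x1 + 119x2 + 25x3 + 46x4 ≤ 164   (crude fibre)
  10.1x1 + 8.2x2 + 2.9x3 + 3.7x4 ≥ 12.7   (phosphorus)
  2.1x1 + 1.2x2 + 0.3x3 + 0.5x4 ≥ 2   (calcium)
  16.5x1 + 5.5x2 + 2.3x3 + 4.1x4 ≥ 13.8   (lysine)
  x1, x2, x3, x4 ≥ 0.
The optimal basis is {cottonseed meal, barley bran}; sorghum, barley drop out. Binding constraints: crude fibre and phosphorus.
Optimal quantities: cottonseed meal = 0.6234 kg, barley bran = 0.781 kg.
Hence cost = 0.34·0.6234 + 0.18·0.781 = £0.35254.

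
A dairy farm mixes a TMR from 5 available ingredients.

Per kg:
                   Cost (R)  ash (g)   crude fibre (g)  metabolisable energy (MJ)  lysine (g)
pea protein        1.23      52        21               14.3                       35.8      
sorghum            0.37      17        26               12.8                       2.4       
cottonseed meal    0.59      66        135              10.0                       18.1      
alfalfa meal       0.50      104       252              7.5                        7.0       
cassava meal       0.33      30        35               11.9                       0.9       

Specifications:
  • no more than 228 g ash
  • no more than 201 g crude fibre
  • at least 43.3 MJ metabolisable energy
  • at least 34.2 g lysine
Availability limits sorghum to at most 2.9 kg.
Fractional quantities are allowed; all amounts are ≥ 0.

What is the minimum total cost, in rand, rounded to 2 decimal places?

R1.79

Treat it as an LP. Let x1 = kg of pea protein, x2 = kg of sorghum, x3 = kg of cottonseed meal, x4 = kg of alfalfa meal, x5 = kg of cassava meal.
Minimise 1.23x1 + 0.37x2 + 0.59x3 + 0.5x4 + 0.33x5 s.t.:
  52x1 + 17x2 + 66x3 + 104x4 + 30x5 ≤ 228   (ash)
  21x1 + 26x2 + 135x3 + 252x4 + 35x5 ≤ 201   (crude fibre)
  14.3x1 + 12.8x2 + 10x3 + 7.5x4 + 11.9x5 ≥ 43.3   (metabolisable energy)
  35.8x1 + 2.4x2 + 18.1x3 + 7x4 + 0.9x5 ≥ 34.2   (lysine)
  x2 ≤ 2.9
  x1, x2, x3, x4, x5 ≥ 0.
The cheapest feasible vertex uses only pea protein, sorghum, cottonseed meal; alfalfa meal, cassava meal are not used. Binding constraints: crude fibre, metabolisable energy, lysine.
Optimal quantities: pea protein = 0.2945 kg, sorghum = 2.268 kg, cottonseed meal = 1.006 kg.
Total cost: 1.23·0.2945 + 0.37·2.268 + 0.59·1.006 = 1.7949.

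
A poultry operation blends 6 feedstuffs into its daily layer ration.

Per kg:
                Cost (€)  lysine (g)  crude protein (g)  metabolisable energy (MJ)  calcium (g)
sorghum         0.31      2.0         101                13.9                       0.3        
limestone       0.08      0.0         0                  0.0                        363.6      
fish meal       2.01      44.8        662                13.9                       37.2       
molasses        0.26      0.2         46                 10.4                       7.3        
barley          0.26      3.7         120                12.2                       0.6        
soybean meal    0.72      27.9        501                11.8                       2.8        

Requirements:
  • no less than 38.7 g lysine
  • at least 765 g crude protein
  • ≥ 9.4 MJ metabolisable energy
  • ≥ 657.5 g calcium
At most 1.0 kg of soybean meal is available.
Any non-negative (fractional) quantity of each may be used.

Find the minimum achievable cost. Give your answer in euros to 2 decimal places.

€1.50

Let x1 = kg of sorghum, x2 = kg of limestone, x3 = kg of fish meal, x4 = kg of molasses, x5 = kg of barley, x6 = kg of soybean meal.
min 0.31x1 + 0.08x2 + 2.01x3 + 0.26x4 + 0.26x5 + 0.72x6 subject to:
  2x1 + 44.8x3 + 0.2x4 + 3.7x5 + 27.9x6 ≥ 38.7   (lysine)
  101x1 + 662x3 + 46x4 + 120x5 + 501x6 ≥ 765   (crude protein)
  13.9x1 + 13.9x3 + 10.4x4 + 12.2x5 + 11.8x6 ≥ 9.4   (metabolisable energy)
  0.3x1 + 363.6x2 + 37.2x3 + 7.3x4 + 0.6x5 + 2.8x6 ≥ 657.5   (calcium)
  x6 ≤ 1
  x1, x2, x3, x4, x5, x6 ≥ 0.
The optimal basis is {limestone, fish meal, barley, soybean meal}; sorghum, molasses drop out. There the lysine, crude protein, calcium, the soybean meal cap constraints are tight.
Solving gives x2 = 1.787, x3 = 0.1091, x5 = 1.598, x6 = 1.
Hence cost = 0.08·1.787 + 2.01·0.1091 + 0.26·1.598 + 0.72·1 = €1.4977.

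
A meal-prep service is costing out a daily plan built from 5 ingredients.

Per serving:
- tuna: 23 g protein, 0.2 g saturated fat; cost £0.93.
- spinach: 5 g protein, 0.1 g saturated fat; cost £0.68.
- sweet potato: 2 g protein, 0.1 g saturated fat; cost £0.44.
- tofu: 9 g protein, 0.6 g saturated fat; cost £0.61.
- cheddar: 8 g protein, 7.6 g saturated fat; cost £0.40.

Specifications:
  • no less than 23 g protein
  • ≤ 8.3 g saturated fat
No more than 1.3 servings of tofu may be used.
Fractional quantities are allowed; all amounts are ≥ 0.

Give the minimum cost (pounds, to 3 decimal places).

£0.930

Let x1 = servings of tuna, x2 = servings of spinach, x3 = servings of sweet potato, x4 = servings of tofu, x5 = servings of cheddar.
Minimise 0.93x1 + 0.68x2 + 0.44x3 + 0.61x4 + 0.4x5 with:
  23x1 + 5x2 + 2x3 + 9x4 + 8x5 ≥ 23   (protein)
  0.2x1 + 0.1x2 + 0.1x3 + 0.6x4 + 7.6x5 ≤ 8.3   (saturated fat)
  x4 ≤ 1.3
  x1, x2, x3, x4, x5 ≥ 0.
The cheapest feasible vertex uses only tuna; spinach, sweet potato, tofu, cheddar are not used. Binding constraint: protein.
Optimal quantities: tuna = 1 serving.
Cost = 0.93·1 = 0.93000.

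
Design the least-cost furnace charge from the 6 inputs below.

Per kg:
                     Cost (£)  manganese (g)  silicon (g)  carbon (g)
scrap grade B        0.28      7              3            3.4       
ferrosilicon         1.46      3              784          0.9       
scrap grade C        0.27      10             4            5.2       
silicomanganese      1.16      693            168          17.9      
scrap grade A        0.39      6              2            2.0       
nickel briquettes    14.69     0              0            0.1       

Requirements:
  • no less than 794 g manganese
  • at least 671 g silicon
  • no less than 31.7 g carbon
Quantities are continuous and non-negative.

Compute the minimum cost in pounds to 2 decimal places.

£2.73

Set it up as a linear program. Let x1 = kg of scrap grade B, x2 = kg of ferrosilicon, x3 = kg of scrap grade C, x4 = kg of silicomanganese, x5 = kg of scrap grade A, x6 = kg of nickel briquettes.
min 0.28x1 + 1.46x2 + 0.27x3 + 1.16x4 + 0.39x5 + 14.69x6 with:
  7x1 + 3x2 + 10x3 + 693x4 + 6x5 ≥ 794   (manganese)
  3x1 + 784x2 + 4x3 + 168x4 + 2x5 ≥ 671   (silicon)
  3.4x1 + 0.9x2 + 5.2x3 + 17.9x4 + 2x5 + 0.1x6 ≥ 31.7   (carbon)
  x1, x2, x3, x4, x5, x6 ≥ 0.
At the optimum only ferrosilicon, silicomanganese are positive (scrap grade B, scrap grade C, scrap grade A, nickel briquettes = 0). There the silicon and carbon constraints are tight.
Optimal quantities: ferrosilicon = 0.4816 kg, silicomanganese = 1.747 kg.
Hence cost = 1.46·0.4816 + 1.16·1.747 = £2.7297.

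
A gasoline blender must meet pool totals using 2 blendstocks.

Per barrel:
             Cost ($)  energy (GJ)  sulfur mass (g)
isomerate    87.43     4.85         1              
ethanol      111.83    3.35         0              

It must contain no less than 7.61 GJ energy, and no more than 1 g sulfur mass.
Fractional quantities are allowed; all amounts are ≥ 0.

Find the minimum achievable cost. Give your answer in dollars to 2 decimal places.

Let x1 = barrels of isomerate, x2 = barrels of ethanol.
Minimise 87.43x1 + 111.83x2 subject to:
  4.85x1 + 3.35x2 ≥ 7.61   (energy)
  1x1 ≤ 1   (sulfur mass)
  x1, x2 ≥ 0.
Both inputs are positive at the optimum. The energy and sulfur mass requirements are met with equality.
So isomerate = 1 barrel, ethanol = 0.82388 barrels.
Hence cost = 87.43·1 + 111.83·0.82388 = $179.5645.

$179.56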